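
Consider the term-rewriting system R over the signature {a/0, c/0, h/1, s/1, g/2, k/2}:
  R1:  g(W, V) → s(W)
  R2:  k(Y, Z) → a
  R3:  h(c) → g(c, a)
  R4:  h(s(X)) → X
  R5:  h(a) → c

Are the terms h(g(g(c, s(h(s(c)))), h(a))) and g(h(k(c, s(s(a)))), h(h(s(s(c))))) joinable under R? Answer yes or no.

yes — NF(t₁) = s(c), NF(t₂) = s(c)

Reduce t₁ = h(g(g(c, s(h(s(c)))), h(a))):
1. h(g(g(c, s(h(s(c)))), h(a)))  →  h(s(g(c, s(h(s(c))))))   [R1 at 1]
2. h(s(g(c, s(h(s(c))))))  →  g(c, s(h(s(c))))   [R4 at ε]
3. g(c, s(h(s(c))))  →  s(c)   [R1 at ε]

Reduce t₂ = g(h(k(c, s(s(a)))), h(h(s(s(c))))):
1. g(h(k(c, s(s(a)))), h(h(s(s(c)))))  →  s(h(k(c, s(s(a)))))   [R1 at ε]
2. s(h(k(c, s(s(a)))))  →  s(h(a))   [R2 at 1.1]
3. s(h(a))  →  s(c)   [R5 at 1]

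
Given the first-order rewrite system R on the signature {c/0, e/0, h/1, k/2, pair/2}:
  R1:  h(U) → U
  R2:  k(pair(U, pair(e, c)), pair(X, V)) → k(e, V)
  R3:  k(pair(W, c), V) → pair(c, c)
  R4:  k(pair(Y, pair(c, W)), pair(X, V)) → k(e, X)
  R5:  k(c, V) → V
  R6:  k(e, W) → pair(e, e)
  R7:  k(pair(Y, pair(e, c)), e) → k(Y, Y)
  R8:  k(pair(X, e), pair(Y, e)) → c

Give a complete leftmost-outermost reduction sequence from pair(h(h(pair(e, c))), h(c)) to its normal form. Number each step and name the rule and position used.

1. pair(h(h(pair(e, c))), h(c))  →  pair(h(pair(e, c)), h(c))   [R1 at 1]
2. pair(h(pair(e, c)), h(c))  →  pair(pair(e, c), h(c))   [R1 at 1]
3. pair(pair(e, c), h(c))  →  pair(pair(e, c), c)   [R1 at 2]

pair(pair(e, c), c)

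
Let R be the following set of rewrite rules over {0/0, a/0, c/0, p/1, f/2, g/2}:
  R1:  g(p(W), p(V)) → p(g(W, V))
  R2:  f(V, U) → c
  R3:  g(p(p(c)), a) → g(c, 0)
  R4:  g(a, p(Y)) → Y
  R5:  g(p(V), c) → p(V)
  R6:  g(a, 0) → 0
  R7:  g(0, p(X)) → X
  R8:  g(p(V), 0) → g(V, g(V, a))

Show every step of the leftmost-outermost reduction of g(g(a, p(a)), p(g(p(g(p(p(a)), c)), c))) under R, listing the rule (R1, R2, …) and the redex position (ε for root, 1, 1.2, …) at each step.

p(p(p(a)))

1. g(g(a, p(a)), p(g(p(g(p(p(a)), c)), c)))  →  g(a, p(g(p(g(p(p(a)), c)), c)))   [R4 at 1]
2. g(a, p(g(p(g(p(p(a)), c)), c)))  →  g(p(g(p(p(a)), c)), c)   [R4 at ε]
3. g(p(g(p(p(a)), c)), c)  →  p(g(p(p(a)), c))   [R5 at ε]
4. p(g(p(p(a)), c))  →  p(p(p(a)))   [R5 at 1]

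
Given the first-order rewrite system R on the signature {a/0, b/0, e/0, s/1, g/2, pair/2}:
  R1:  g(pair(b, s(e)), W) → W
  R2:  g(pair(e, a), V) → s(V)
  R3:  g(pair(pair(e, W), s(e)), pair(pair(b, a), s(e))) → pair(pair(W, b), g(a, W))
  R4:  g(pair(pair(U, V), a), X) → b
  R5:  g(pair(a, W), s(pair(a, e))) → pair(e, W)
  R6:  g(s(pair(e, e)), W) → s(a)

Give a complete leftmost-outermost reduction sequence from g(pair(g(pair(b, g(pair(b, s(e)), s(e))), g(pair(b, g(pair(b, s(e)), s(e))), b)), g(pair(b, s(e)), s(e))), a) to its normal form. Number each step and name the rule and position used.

1. g(pair(g(pair(b, g(pair(b, s(e)), s(e))), g(pair(b, g(pair(b, s(e)), s(e))), b)), g(pair(b, s(e)), s(e))), a)  →  g(pair(g(pair(b, s(e)), g(pair(b, g(pair(b, s(e)), s(e))), b)), g(pair(b, s(e)), s(e))), a)   [R1 at 1.1.1.2]
2. g(pair(g(pair(b, s(e)), g(pair(b, g(pair(b, s(e)), s(e))), b)), g(pair(b, s(e)), s(e))), a)  →  g(pair(g(pair(b, g(pair(b, s(e)), s(e))), b), g(pair(b, s(e)), s(e))), a)   [R1 at 1.1]
3. g(pair(g(pair(b, g(pair(b, s(e)), s(e))), b), g(pair(b, s(e)), s(e))), a)  →  g(pair(g(pair(b, s(e)), b), g(pair(b, s(e)), s(e))), a)   [R1 at 1.1.1.2]
4. g(pair(g(pair(b, s(e)), b), g(pair(b, s(e)), s(e))), a)  →  g(pair(b, g(pair(b, s(e)), s(e))), a)   [R1 at 1.1]
5. g(pair(b, g(pair(b, s(e)), s(e))), a)  →  g(pair(b, s(e)), a)   [R1 at 1.2]
6. g(pair(b, s(e)), a)  →  a   [R1 at ε]

a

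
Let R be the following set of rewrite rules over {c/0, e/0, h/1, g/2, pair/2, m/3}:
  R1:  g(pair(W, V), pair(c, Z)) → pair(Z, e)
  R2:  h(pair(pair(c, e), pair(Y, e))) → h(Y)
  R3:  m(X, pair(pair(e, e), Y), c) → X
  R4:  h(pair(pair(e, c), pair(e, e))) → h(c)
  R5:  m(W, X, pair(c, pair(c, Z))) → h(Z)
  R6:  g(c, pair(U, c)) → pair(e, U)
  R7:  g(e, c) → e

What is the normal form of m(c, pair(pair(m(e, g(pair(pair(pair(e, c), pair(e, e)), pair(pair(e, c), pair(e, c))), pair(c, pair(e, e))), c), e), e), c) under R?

1. m(c, pair(pair(m(e, g(pair(pair(pair(e, c), pair(e, e)), pair(pair(e, c), pair(e, c))), pair(c, pair(e, e))), c), e), e), c)  →  m(c, pair(pair(m(e, pair(pair(e, e), e), c), e), e), c)   [R1 at 2.1.1.2]
2. m(c, pair(pair(m(e, pair(pair(e, e), e), c), e), e), c)  →  m(c, pair(pair(e, e), e), c)   [R3 at 2.1.1]
3. m(c, pair(pair(e, e), e), c)  →  c   [R3 at ε]

c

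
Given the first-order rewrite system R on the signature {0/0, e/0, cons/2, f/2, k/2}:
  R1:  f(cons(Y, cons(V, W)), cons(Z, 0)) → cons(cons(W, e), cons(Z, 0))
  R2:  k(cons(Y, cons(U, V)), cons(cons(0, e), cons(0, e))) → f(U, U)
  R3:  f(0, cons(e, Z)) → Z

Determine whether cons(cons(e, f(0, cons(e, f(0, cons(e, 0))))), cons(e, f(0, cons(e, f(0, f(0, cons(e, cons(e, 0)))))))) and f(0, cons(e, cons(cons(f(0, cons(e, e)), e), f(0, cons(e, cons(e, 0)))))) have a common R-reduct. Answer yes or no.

Reduce t₁ = cons(cons(e, f(0, cons(e, f(0, cons(e, 0))))), cons(e, f(0, cons(e, f(0, f(0, cons(e, cons(e, 0)))))))):
1. cons(cons(e, f(0, cons(e, f(0, cons(e, 0))))), cons(e, f(0, cons(e, f(0, f(0, cons(e, cons(e, 0))))))))  →  cons(cons(e, f(0, cons(e, 0))), cons(e, f(0, cons(e, f(0, f(0, cons(e, cons(e, 0))))))))   [R3 at 1.2]
2. cons(cons(e, f(0, cons(e, 0))), cons(e, f(0, cons(e, f(0, f(0, cons(e, cons(e, 0))))))))  →  cons(cons(e, 0), cons(e, f(0, cons(e, f(0, f(0, cons(e, cons(e, 0))))))))   [R3 at 1.2]
3. cons(cons(e, 0), cons(e, f(0, cons(e, f(0, f(0, cons(e, cons(e, 0))))))))  →  cons(cons(e, 0), cons(e, f(0, f(0, cons(e, cons(e, 0))))))   [R3 at 2.2]
4. cons(cons(e, 0), cons(e, f(0, f(0, cons(e, cons(e, 0))))))  →  cons(cons(e, 0), cons(e, f(0, cons(e, 0))))   [R3 at 2.2.2]
5. cons(cons(e, 0), cons(e, f(0, cons(e, 0))))  →  cons(cons(e, 0), cons(e, 0))   [R3 at 2.2]

Reduce t₂ = f(0, cons(e, cons(cons(f(0, cons(e, e)), e), f(0, cons(e, cons(e, 0)))))):
1. f(0, cons(e, cons(cons(f(0, cons(e, e)), e), f(0, cons(e, cons(e, 0))))))  →  cons(cons(f(0, cons(e, e)), e), f(0, cons(e, cons(e, 0))))   [R3 at ε]
2. cons(cons(f(0, cons(e, e)), e), f(0, cons(e, cons(e, 0))))  →  cons(cons(e, e), f(0, cons(e, cons(e, 0))))   [R3 at 1.1]
3. cons(cons(e, e), f(0, cons(e, cons(e, 0))))  →  cons(cons(e, e), cons(e, 0))   [R3 at 2]

no — NF(t₁) = cons(cons(e, 0), cons(e, 0)), NF(t₂) = cons(cons(e, e), cons(e, 0))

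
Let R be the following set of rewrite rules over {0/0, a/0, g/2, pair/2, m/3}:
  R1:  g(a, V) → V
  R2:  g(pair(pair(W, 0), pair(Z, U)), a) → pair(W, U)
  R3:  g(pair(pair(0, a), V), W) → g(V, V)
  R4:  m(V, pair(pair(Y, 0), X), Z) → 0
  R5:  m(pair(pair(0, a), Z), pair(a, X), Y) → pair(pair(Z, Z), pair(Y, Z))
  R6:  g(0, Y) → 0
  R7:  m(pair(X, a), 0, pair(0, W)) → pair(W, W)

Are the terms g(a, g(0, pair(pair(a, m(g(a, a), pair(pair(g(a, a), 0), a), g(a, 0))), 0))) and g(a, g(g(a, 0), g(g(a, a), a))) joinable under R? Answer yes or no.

Reduce t₁ = g(a, g(0, pair(pair(a, m(g(a, a), pair(pair(g(a, a), 0), a), g(a, 0))), 0))):
1. g(a, g(0, pair(pair(a, m(g(a, a), pair(pair(g(a, a), 0), a), g(a, 0))), 0)))  →  g(0, pair(pair(a, m(g(a, a), pair(pair(g(a, a), 0), a), g(a, 0))), 0))   [R1 at ε]
2. g(0, pair(pair(a, m(g(a, a), pair(pair(g(a, a), 0), a), g(a, 0))), 0))  →  0   [R6 at ε]

Reduce t₂ = g(a, g(g(a, 0), g(g(a, a), a))):
1. g(a, g(g(a, 0), g(g(a, a), a)))  →  g(g(a, 0), g(g(a, a), a))   [R1 at ε]
2. g(g(a, 0), g(g(a, a), a))  →  g(0, g(g(a, a), a))   [R1 at 1]
3. g(0, g(g(a, a), a))  →  0   [R6 at ε]

yes — NF(t₁) = 0, NF(t₂) = 0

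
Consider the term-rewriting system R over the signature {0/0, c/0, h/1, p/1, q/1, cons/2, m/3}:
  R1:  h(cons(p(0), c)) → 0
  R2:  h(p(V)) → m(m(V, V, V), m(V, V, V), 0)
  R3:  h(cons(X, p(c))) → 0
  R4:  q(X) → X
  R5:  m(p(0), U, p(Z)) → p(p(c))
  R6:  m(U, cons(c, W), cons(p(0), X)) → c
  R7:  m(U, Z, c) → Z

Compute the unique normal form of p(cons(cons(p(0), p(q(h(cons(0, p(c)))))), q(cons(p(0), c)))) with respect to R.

p(cons(cons(p(0), p(0)), cons(p(0), c)))

1. p(cons(cons(p(0), p(q(h(cons(0, p(c)))))), q(cons(p(0), c))))  →  p(cons(cons(p(0), p(h(cons(0, p(c))))), q(cons(p(0), c))))   [R4 at 1.1.2.1]
2. p(cons(cons(p(0), p(h(cons(0, p(c))))), q(cons(p(0), c))))  →  p(cons(cons(p(0), p(0)), q(cons(p(0), c))))   [R3 at 1.1.2.1]
3. p(cons(cons(p(0), p(0)), q(cons(p(0), c))))  →  p(cons(cons(p(0), p(0)), cons(p(0), c)))   [R4 at 1.2]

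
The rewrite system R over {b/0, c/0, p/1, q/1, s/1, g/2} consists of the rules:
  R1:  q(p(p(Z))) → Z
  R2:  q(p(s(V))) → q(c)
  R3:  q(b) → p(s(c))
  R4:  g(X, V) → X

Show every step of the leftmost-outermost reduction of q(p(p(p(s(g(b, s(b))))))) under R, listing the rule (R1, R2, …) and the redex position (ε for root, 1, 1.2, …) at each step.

p(s(b))

1. q(p(p(p(s(g(b, s(b)))))))  →  p(s(g(b, s(b))))   [R1 at ε]
2. p(s(g(b, s(b))))  →  p(s(b))   [R4 at 1.1]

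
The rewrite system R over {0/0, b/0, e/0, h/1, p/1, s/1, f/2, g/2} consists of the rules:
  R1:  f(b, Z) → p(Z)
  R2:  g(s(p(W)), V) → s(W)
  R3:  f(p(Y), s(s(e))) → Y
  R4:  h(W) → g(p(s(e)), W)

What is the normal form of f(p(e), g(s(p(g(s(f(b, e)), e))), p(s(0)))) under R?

1. f(p(e), g(s(p(g(s(f(b, e)), e))), p(s(0))))  →  f(p(e), s(g(s(f(b, e)), e)))   [R2 at 2]
2. f(p(e), s(g(s(f(b, e)), e)))  →  f(p(e), s(g(s(p(e)), e)))   [R1 at 2.1.1.1]
3. f(p(e), s(g(s(p(e)), e)))  →  f(p(e), s(s(e)))   [R2 at 2.1]
4. f(p(e), s(s(e)))  →  e   [R3 at ε]

e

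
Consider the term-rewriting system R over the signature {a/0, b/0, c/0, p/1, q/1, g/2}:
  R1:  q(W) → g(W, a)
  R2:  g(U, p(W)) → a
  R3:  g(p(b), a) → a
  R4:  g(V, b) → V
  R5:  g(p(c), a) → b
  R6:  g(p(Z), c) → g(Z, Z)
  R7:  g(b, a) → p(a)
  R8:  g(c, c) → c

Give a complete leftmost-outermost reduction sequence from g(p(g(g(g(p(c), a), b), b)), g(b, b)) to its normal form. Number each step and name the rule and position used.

p(b)

1. g(p(g(g(g(p(c), a), b), b)), g(b, b))  →  g(p(g(g(p(c), a), b)), g(b, b))   [R4 at 1.1]
2. g(p(g(g(p(c), a), b)), g(b, b))  →  g(p(g(p(c), a)), g(b, b))   [R4 at 1.1]
3. g(p(g(p(c), a)), g(b, b))  →  g(p(b), g(b, b))   [R5 at 1.1]
4. g(p(b), g(b, b))  →  g(p(b), b)   [R4 at 2]
5. g(p(b), b)  →  p(b)   [R4 at ε]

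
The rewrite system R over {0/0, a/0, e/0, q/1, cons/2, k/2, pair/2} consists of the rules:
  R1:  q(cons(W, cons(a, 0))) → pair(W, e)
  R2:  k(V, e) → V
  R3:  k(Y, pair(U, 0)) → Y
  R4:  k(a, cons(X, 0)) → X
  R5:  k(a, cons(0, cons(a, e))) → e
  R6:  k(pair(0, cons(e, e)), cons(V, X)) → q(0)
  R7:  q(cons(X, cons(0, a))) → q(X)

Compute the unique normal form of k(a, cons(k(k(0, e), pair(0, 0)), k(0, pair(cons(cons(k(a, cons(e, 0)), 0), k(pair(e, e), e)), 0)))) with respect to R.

1. k(a, cons(k(k(0, e), pair(0, 0)), k(0, pair(cons(cons(k(a, cons(e, 0)), 0), k(pair(e, e), e)), 0))))  →  k(a, cons(k(0, e), k(0, pair(cons(cons(k(a, cons(e, 0)), 0), k(pair(e, e), e)), 0))))   [R3 at 2.1]
2. k(a, cons(k(0, e), k(0, pair(cons(cons(k(a, cons(e, 0)), 0), k(pair(e, e), e)), 0))))  →  k(a, cons(0, k(0, pair(cons(cons(k(a, cons(e, 0)), 0), k(pair(e, e), e)), 0))))   [R2 at 2.1]
3. k(a, cons(0, k(0, pair(cons(cons(k(a, cons(e, 0)), 0), k(pair(e, e), e)), 0))))  →  k(a, cons(0, 0))   [R3 at 2.2]
4. k(a, cons(0, 0))  →  0   [R4 at ε]

0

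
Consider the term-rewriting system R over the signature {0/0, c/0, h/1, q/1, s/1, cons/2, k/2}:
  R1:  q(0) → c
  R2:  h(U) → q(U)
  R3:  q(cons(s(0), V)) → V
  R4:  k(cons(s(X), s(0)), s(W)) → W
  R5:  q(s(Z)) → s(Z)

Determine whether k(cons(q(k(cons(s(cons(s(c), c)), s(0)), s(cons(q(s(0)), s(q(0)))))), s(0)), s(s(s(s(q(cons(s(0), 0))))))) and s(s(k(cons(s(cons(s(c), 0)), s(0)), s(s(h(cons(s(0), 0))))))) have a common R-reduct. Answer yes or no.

yes — NF(t₁) = s(s(s(0))), NF(t₂) = s(s(s(0)))

Reduce t₁ = k(cons(q(k(cons(s(cons(s(c), c)), s(0)), s(cons(q(s(0)), s(q(0)))))), s(0)), s(s(s(s(q(cons(s(0), 0))))))):
1. k(cons(q(k(cons(s(cons(s(c), c)), s(0)), s(cons(q(s(0)), s(q(0)))))), s(0)), s(s(s(s(q(cons(s(0), 0)))))))  →  k(cons(q(cons(q(s(0)), s(q(0)))), s(0)), s(s(s(s(q(cons(s(0), 0)))))))   [R4 at 1.1.1]
2. k(cons(q(cons(q(s(0)), s(q(0)))), s(0)), s(s(s(s(q(cons(s(0), 0)))))))  →  k(cons(q(cons(s(0), s(q(0)))), s(0)), s(s(s(s(q(cons(s(0), 0)))))))   [R5 at 1.1.1.1]
3. k(cons(q(cons(s(0), s(q(0)))), s(0)), s(s(s(s(q(cons(s(0), 0)))))))  →  k(cons(s(q(0)), s(0)), s(s(s(s(q(cons(s(0), 0)))))))   [R3 at 1.1]
4. k(cons(s(q(0)), s(0)), s(s(s(s(q(cons(s(0), 0)))))))  →  s(s(s(q(cons(s(0), 0)))))   [R4 at ε]
5. s(s(s(q(cons(s(0), 0)))))  →  s(s(s(0)))   [R3 at 1.1.1]

Reduce t₂ = s(s(k(cons(s(cons(s(c), 0)), s(0)), s(s(h(cons(s(0), 0))))))):
1. s(s(k(cons(s(cons(s(c), 0)), s(0)), s(s(h(cons(s(0), 0)))))))  →  s(s(s(h(cons(s(0), 0)))))   [R4 at 1.1]
2. s(s(s(h(cons(s(0), 0)))))  →  s(s(s(q(cons(s(0), 0)))))   [R2 at 1.1.1]
3. s(s(s(q(cons(s(0), 0)))))  →  s(s(s(0)))   [R3 at 1.1.1]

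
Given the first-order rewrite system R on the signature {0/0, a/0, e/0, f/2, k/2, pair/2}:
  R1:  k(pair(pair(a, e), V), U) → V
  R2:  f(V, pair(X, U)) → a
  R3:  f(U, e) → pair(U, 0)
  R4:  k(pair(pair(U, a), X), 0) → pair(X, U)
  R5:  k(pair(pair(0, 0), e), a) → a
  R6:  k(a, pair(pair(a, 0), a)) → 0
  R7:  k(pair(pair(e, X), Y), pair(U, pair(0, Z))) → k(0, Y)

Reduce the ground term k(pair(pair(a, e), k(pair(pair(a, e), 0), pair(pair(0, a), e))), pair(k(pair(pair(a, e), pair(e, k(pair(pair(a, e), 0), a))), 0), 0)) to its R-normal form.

0

1. k(pair(pair(a, e), k(pair(pair(a, e), 0), pair(pair(0, a), e))), pair(k(pair(pair(a, e), pair(e, k(pair(pair(a, e), 0), a))), 0), 0))  →  k(pair(pair(a, e), 0), pair(pair(0, a), e))   [R1 at ε]
2. k(pair(pair(a, e), 0), pair(pair(0, a), e))  →  0   [R1 at ε]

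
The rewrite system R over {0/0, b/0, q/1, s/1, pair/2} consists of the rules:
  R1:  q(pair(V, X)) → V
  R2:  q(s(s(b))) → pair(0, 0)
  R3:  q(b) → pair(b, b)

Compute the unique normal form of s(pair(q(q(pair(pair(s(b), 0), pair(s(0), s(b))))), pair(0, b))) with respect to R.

1. s(pair(q(q(pair(pair(s(b), 0), pair(s(0), s(b))))), pair(0, b)))  →  s(pair(q(pair(s(b), 0)), pair(0, b)))   [R1 at 1.1.1]
2. s(pair(q(pair(s(b), 0)), pair(0, b)))  →  s(pair(s(b), pair(0, b)))   [R1 at 1.1]

s(pair(s(b), pair(0, b)))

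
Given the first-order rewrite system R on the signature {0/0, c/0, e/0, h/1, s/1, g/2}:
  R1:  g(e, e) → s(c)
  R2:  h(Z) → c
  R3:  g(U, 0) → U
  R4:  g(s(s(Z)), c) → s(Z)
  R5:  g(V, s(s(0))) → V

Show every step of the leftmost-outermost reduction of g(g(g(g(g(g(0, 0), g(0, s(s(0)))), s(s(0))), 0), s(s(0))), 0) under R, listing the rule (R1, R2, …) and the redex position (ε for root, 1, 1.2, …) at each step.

0

1. g(g(g(g(g(g(0, 0), g(0, s(s(0)))), s(s(0))), 0), s(s(0))), 0)  →  g(g(g(g(g(0, 0), g(0, s(s(0)))), s(s(0))), 0), s(s(0)))   [R3 at ε]
2. g(g(g(g(g(0, 0), g(0, s(s(0)))), s(s(0))), 0), s(s(0)))  →  g(g(g(g(0, 0), g(0, s(s(0)))), s(s(0))), 0)   [R5 at ε]
3. g(g(g(g(0, 0), g(0, s(s(0)))), s(s(0))), 0)  →  g(g(g(0, 0), g(0, s(s(0)))), s(s(0)))   [R3 at ε]
4. g(g(g(0, 0), g(0, s(s(0)))), s(s(0)))  →  g(g(0, 0), g(0, s(s(0))))   [R5 at ε]
5. g(g(0, 0), g(0, s(s(0))))  →  g(0, g(0, s(s(0))))   [R3 at 1]
6. g(0, g(0, s(s(0))))  →  g(0, 0)   [R5 at 2]
7. g(0, 0)  →  0   [R3 at ε]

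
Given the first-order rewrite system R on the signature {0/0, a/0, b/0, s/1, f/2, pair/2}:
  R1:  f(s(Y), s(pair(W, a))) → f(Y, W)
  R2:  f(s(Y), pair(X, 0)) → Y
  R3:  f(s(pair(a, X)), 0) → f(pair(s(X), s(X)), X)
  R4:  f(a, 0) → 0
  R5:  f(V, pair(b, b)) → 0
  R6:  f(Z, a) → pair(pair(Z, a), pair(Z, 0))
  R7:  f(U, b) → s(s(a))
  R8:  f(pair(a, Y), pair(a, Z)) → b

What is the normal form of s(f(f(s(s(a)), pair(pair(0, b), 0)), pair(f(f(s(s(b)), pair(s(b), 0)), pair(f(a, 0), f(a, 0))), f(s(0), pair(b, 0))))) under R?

1. s(f(f(s(s(a)), pair(pair(0, b), 0)), pair(f(f(s(s(b)), pair(s(b), 0)), pair(f(a, 0), f(a, 0))), f(s(0), pair(b, 0)))))  →  s(f(s(a), pair(f(f(s(s(b)), pair(s(b), 0)), pair(f(a, 0), f(a, 0))), f(s(0), pair(b, 0)))))   [R2 at 1.1]
2. s(f(s(a), pair(f(f(s(s(b)), pair(s(b), 0)), pair(f(a, 0), f(a, 0))), f(s(0), pair(b, 0)))))  →  s(f(s(a), pair(f(s(b), pair(f(a, 0), f(a, 0))), f(s(0), pair(b, 0)))))   [R2 at 1.2.1.1]
3. s(f(s(a), pair(f(s(b), pair(f(a, 0), f(a, 0))), f(s(0), pair(b, 0)))))  →  s(f(s(a), pair(f(s(b), pair(0, f(a, 0))), f(s(0), pair(b, 0)))))   [R4 at 1.2.1.2.1]
4. s(f(s(a), pair(f(s(b), pair(0, f(a, 0))), f(s(0), pair(b, 0)))))  →  s(f(s(a), pair(f(s(b), pair(0, 0)), f(s(0), pair(b, 0)))))   [R4 at 1.2.1.2.2]
5. s(f(s(a), pair(f(s(b), pair(0, 0)), f(s(0), pair(b, 0)))))  →  s(f(s(a), pair(b, f(s(0), pair(b, 0)))))   [R2 at 1.2.1]
6. s(f(s(a), pair(b, f(s(0), pair(b, 0)))))  →  s(f(s(a), pair(b, 0)))   [R2 at 1.2.2]
7. s(f(s(a), pair(b, 0)))  →  s(a)   [R2 at 1]

s(a)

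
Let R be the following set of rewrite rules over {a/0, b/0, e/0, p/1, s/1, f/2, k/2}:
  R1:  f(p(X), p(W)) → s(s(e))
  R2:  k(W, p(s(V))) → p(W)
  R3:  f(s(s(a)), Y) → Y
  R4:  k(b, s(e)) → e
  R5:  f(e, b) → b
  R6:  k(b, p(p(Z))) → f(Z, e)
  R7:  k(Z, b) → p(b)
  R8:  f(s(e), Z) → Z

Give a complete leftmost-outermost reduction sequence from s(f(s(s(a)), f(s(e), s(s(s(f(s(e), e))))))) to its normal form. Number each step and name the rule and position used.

s(s(s(s(e))))

1. s(f(s(s(a)), f(s(e), s(s(s(f(s(e), e)))))))  →  s(f(s(e), s(s(s(f(s(e), e))))))   [R3 at 1]
2. s(f(s(e), s(s(s(f(s(e), e))))))  →  s(s(s(s(f(s(e), e)))))   [R8 at 1]
3. s(s(s(s(f(s(e), e)))))  →  s(s(s(s(e))))   [R8 at 1.1.1.1]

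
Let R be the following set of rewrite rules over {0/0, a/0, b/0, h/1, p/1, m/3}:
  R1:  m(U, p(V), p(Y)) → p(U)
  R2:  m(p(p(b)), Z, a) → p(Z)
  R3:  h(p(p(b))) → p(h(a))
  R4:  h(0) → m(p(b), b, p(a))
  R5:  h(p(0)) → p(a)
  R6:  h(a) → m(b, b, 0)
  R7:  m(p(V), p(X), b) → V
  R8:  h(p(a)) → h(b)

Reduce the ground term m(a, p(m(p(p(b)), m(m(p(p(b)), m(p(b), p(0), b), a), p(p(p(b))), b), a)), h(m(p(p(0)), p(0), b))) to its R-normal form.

p(a)

1. m(a, p(m(p(p(b)), m(m(p(p(b)), m(p(b), p(0), b), a), p(p(p(b))), b), a)), h(m(p(p(0)), p(0), b)))  →  m(a, p(p(m(m(p(p(b)), m(p(b), p(0), b), a), p(p(p(b))), b))), h(m(p(p(0)), p(0), b)))   [R2 at 2.1]
2. m(a, p(p(m(m(p(p(b)), m(p(b), p(0), b), a), p(p(p(b))), b))), h(m(p(p(0)), p(0), b)))  →  m(a, p(p(m(p(m(p(b), p(0), b)), p(p(p(b))), b))), h(m(p(p(0)), p(0), b)))   [R2 at 2.1.1.1]
3. m(a, p(p(m(p(m(p(b), p(0), b)), p(p(p(b))), b))), h(m(p(p(0)), p(0), b)))  →  m(a, p(p(m(p(b), p(0), b))), h(m(p(p(0)), p(0), b)))   [R7 at 2.1.1]
4. m(a, p(p(m(p(b), p(0), b))), h(m(p(p(0)), p(0), b)))  →  m(a, p(p(b)), h(m(p(p(0)), p(0), b)))   [R7 at 2.1.1]
5. m(a, p(p(b)), h(m(p(p(0)), p(0), b)))  →  m(a, p(p(b)), h(p(0)))   [R7 at 3.1]
6. m(a, p(p(b)), h(p(0)))  →  m(a, p(p(b)), p(a))   [R5 at 3]
7. m(a, p(p(b)), p(a))  →  p(a)   [R1 at ε]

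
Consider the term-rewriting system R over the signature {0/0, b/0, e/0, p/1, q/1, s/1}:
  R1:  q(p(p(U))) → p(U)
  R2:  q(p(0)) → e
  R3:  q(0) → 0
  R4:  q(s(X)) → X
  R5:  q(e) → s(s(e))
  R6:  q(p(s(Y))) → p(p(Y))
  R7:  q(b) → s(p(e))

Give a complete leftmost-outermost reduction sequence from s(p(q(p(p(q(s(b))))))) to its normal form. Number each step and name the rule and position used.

1. s(p(q(p(p(q(s(b)))))))  →  s(p(p(q(s(b)))))   [R1 at 1.1]
2. s(p(p(q(s(b)))))  →  s(p(p(b)))   [R4 at 1.1.1]

s(p(p(b)))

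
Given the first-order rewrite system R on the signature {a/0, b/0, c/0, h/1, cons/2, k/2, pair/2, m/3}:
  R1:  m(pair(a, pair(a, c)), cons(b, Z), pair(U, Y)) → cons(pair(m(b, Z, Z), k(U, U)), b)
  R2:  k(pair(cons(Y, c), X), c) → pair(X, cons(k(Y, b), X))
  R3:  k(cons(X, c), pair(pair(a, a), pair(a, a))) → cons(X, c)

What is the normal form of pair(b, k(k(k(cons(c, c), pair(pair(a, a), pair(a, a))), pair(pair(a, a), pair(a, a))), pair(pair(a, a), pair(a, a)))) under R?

1. pair(b, k(k(k(cons(c, c), pair(pair(a, a), pair(a, a))), pair(pair(a, a), pair(a, a))), pair(pair(a, a), pair(a, a))))  →  pair(b, k(k(cons(c, c), pair(pair(a, a), pair(a, a))), pair(pair(a, a), pair(a, a))))   [R3 at 2.1.1]
2. pair(b, k(k(cons(c, c), pair(pair(a, a), pair(a, a))), pair(pair(a, a), pair(a, a))))  →  pair(b, k(cons(c, c), pair(pair(a, a), pair(a, a))))   [R3 at 2.1]
3. pair(b, k(cons(c, c), pair(pair(a, a), pair(a, a))))  →  pair(b, cons(c, c))   [R3 at 2]

pair(b, cons(c, c))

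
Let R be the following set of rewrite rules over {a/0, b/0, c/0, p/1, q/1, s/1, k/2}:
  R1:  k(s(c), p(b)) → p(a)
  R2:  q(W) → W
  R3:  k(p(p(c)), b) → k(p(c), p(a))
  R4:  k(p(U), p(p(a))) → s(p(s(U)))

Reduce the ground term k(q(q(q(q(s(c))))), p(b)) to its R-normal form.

1. k(q(q(q(q(s(c))))), p(b))  →  k(q(q(q(s(c)))), p(b))   [R2 at 1]
2. k(q(q(q(s(c)))), p(b))  →  k(q(q(s(c))), p(b))   [R2 at 1]
3. k(q(q(s(c))), p(b))  →  k(q(s(c)), p(b))   [R2 at 1]
4. k(q(s(c)), p(b))  →  k(s(c), p(b))   [R2 at 1]
5. k(s(c), p(b))  →  p(a)   [R1 at ε]

p(a)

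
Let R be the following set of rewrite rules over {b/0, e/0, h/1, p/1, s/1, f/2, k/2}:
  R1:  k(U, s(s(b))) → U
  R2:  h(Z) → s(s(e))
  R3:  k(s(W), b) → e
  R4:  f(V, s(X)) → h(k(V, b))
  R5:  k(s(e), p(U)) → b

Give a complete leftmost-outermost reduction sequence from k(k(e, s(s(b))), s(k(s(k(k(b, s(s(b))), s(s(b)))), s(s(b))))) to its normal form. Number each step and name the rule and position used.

e

1. k(k(e, s(s(b))), s(k(s(k(k(b, s(s(b))), s(s(b)))), s(s(b)))))  →  k(e, s(k(s(k(k(b, s(s(b))), s(s(b)))), s(s(b)))))   [R1 at 1]
2. k(e, s(k(s(k(k(b, s(s(b))), s(s(b)))), s(s(b)))))  →  k(e, s(s(k(k(b, s(s(b))), s(s(b))))))   [R1 at 2.1]
3. k(e, s(s(k(k(b, s(s(b))), s(s(b))))))  →  k(e, s(s(k(b, s(s(b))))))   [R1 at 2.1.1]
4. k(e, s(s(k(b, s(s(b))))))  →  k(e, s(s(b)))   [R1 at 2.1.1]
5. k(e, s(s(b)))  →  e   [R1 at ε]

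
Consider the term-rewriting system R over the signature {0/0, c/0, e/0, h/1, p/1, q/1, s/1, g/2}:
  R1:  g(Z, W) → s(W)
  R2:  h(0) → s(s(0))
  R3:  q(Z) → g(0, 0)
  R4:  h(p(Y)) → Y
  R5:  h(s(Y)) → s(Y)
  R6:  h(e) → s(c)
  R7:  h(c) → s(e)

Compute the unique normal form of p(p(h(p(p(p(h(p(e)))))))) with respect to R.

1. p(p(h(p(p(p(h(p(e))))))))  →  p(p(p(p(h(p(e))))))   [R4 at 1.1]
2. p(p(p(p(h(p(e))))))  →  p(p(p(p(e))))   [R4 at 1.1.1.1]

p(p(p(p(e))))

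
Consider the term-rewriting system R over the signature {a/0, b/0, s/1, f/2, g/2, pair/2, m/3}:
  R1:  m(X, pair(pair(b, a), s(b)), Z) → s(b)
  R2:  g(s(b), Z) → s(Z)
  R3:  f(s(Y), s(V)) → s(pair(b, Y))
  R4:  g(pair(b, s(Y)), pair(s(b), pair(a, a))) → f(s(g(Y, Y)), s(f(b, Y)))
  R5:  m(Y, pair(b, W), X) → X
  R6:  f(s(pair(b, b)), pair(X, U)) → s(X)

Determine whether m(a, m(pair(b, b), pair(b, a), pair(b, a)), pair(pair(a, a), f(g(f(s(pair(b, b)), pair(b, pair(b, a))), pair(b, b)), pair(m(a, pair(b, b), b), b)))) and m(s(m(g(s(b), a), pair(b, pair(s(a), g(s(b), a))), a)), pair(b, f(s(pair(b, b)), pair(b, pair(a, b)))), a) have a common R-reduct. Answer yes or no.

Reduce t₁ = m(a, m(pair(b, b), pair(b, a), pair(b, a)), pair(pair(a, a), f(g(f(s(pair(b, b)), pair(b, pair(b, a))), pair(b, b)), pair(m(a, pair(b, b), b), b)))):
1. m(a, m(pair(b, b), pair(b, a), pair(b, a)), pair(pair(a, a), f(g(f(s(pair(b, b)), pair(b, pair(b, a))), pair(b, b)), pair(m(a, pair(b, b), b), b))))  →  m(a, pair(b, a), pair(pair(a, a), f(g(f(s(pair(b, b)), pair(b, pair(b, a))), pair(b, b)), pair(m(a, pair(b, b), b), b))))   [R5 at 2]
2. m(a, pair(b, a), pair(pair(a, a), f(g(f(s(pair(b, b)), pair(b, pair(b, a))), pair(b, b)), pair(m(a, pair(b, b), b), b))))  →  pair(pair(a, a), f(g(f(s(pair(b, b)), pair(b, pair(b, a))), pair(b, b)), pair(m(a, pair(b, b), b), b)))   [R5 at ε]
3. pair(pair(a, a), f(g(f(s(pair(b, b)), pair(b, pair(b, a))), pair(b, b)), pair(m(a, pair(b, b), b), b)))  →  pair(pair(a, a), f(g(s(b), pair(b, b)), pair(m(a, pair(b, b), b), b)))   [R6 at 2.1.1]
4. pair(pair(a, a), f(g(s(b), pair(b, b)), pair(m(a, pair(b, b), b), b)))  →  pair(pair(a, a), f(s(pair(b, b)), pair(m(a, pair(b, b), b), b)))   [R2 at 2.1]
5. pair(pair(a, a), f(s(pair(b, b)), pair(m(a, pair(b, b), b), b)))  →  pair(pair(a, a), s(m(a, pair(b, b), b)))   [R6 at 2]
6. pair(pair(a, a), s(m(a, pair(b, b), b)))  →  pair(pair(a, a), s(b))   [R5 at 2.1]

Reduce t₂ = m(s(m(g(s(b), a), pair(b, pair(s(a), g(s(b), a))), a)), pair(b, f(s(pair(b, b)), pair(b, pair(a, b)))), a):
1. m(s(m(g(s(b), a), pair(b, pair(s(a), g(s(b), a))), a)), pair(b, f(s(pair(b, b)), pair(b, pair(a, b)))), a)  →  a   [R5 at ε]

no — NF(t₁) = pair(pair(a, a), s(b)), NF(t₂) = a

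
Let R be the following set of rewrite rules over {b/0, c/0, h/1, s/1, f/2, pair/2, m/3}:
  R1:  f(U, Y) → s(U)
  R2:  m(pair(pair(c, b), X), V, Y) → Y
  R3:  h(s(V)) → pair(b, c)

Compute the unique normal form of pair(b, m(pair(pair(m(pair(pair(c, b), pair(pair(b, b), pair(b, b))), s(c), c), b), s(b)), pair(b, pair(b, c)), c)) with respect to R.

1. pair(b, m(pair(pair(m(pair(pair(c, b), pair(pair(b, b), pair(b, b))), s(c), c), b), s(b)), pair(b, pair(b, c)), c))  →  pair(b, m(pair(pair(c, b), s(b)), pair(b, pair(b, c)), c))   [R2 at 2.1.1.1]
2. pair(b, m(pair(pair(c, b), s(b)), pair(b, pair(b, c)), c))  →  pair(b, c)   [R2 at 2]

pair(b, c)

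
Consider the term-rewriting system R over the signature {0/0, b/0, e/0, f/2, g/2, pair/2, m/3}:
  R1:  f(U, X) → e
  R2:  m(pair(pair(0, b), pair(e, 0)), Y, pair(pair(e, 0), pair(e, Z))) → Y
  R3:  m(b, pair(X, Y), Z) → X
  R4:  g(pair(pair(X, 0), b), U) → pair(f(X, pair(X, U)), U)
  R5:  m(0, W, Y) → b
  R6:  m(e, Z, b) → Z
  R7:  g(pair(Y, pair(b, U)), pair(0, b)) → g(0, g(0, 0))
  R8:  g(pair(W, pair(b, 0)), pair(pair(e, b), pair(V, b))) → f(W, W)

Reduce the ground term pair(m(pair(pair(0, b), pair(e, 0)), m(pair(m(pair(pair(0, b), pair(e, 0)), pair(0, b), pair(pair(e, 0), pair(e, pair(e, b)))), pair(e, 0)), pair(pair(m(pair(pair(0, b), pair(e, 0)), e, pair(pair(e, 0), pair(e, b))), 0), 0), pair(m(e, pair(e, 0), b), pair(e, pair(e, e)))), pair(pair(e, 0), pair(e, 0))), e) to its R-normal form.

1. pair(m(pair(pair(0, b), pair(e, 0)), m(pair(m(pair(pair(0, b), pair(e, 0)), pair(0, b), pair(pair(e, 0), pair(e, pair(e, b)))), pair(e, 0)), pair(pair(m(pair(pair(0, b), pair(e, 0)), e, pair(pair(e, 0), pair(e, b))), 0), 0), pair(m(e, pair(e, 0), b), pair(e, pair(e, e)))), pair(pair(e, 0), pair(e, 0))), e)  →  pair(m(pair(m(pair(pair(0, b), pair(e, 0)), pair(0, b), pair(pair(e, 0), pair(e, pair(e, b)))), pair(e, 0)), pair(pair(m(pair(pair(0, b), pair(e, 0)), e, pair(pair(e, 0), pair(e, b))), 0), 0), pair(m(e, pair(e, 0), b), pair(e, pair(e, e)))), e)   [R2 at 1]
2. pair(m(pair(m(pair(pair(0, b), pair(e, 0)), pair(0, b), pair(pair(e, 0), pair(e, pair(e, b)))), pair(e, 0)), pair(pair(m(pair(pair(0, b), pair(e, 0)), e, pair(pair(e, 0), pair(e, b))), 0), 0), pair(m(e, pair(e, 0), b), pair(e, pair(e, e)))), e)  →  pair(m(pair(pair(0, b), pair(e, 0)), pair(pair(m(pair(pair(0, b), pair(e, 0)), e, pair(pair(e, 0), pair(e, b))), 0), 0), pair(m(e, pair(e, 0), b), pair(e, pair(e, e)))), e)   [R2 at 1.1.1]
3. pair(m(pair(pair(0, b), pair(e, 0)), pair(pair(m(pair(pair(0, b), pair(e, 0)), e, pair(pair(e, 0), pair(e, b))), 0), 0), pair(m(e, pair(e, 0), b), pair(e, pair(e, e)))), e)  →  pair(m(pair(pair(0, b), pair(e, 0)), pair(pair(e, 0), 0), pair(m(e, pair(e, 0), b), pair(e, pair(e, e)))), e)   [R2 at 1.2.1.1]
4. pair(m(pair(pair(0, b), pair(e, 0)), pair(pair(e, 0), 0), pair(m(e, pair(e, 0), b), pair(e, pair(e, e)))), e)  →  pair(m(pair(pair(0, b), pair(e, 0)), pair(pair(e, 0), 0), pair(pair(e, 0), pair(e, pair(e, e)))), e)   [R6 at 1.3.1]
5. pair(m(pair(pair(0, b), pair(e, 0)), pair(pair(e, 0), 0), pair(pair(e, 0), pair(e, pair(e, e)))), e)  →  pair(pair(pair(e, 0), 0), e)   [R2 at 1]

pair(pair(pair(e, 0), 0), e)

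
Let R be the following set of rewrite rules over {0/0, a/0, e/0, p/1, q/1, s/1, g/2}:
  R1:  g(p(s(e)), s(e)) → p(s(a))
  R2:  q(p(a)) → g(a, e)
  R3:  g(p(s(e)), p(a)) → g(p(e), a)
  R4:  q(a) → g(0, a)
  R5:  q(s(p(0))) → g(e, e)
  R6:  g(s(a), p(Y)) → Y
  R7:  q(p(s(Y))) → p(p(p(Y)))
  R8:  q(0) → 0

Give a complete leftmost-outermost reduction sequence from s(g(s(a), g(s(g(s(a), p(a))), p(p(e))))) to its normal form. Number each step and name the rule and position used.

s(e)

1. s(g(s(a), g(s(g(s(a), p(a))), p(p(e)))))  →  s(g(s(a), g(s(a), p(p(e)))))   [R6 at 1.2.1.1]
2. s(g(s(a), g(s(a), p(p(e)))))  →  s(g(s(a), p(e)))   [R6 at 1.2]
3. s(g(s(a), p(e)))  →  s(e)   [R6 at 1]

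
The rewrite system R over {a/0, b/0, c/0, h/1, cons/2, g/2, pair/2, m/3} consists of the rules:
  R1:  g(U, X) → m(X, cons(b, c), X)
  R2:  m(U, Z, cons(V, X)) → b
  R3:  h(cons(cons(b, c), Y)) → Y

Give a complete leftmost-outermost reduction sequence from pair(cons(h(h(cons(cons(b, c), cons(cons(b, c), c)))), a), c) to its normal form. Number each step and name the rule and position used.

1. pair(cons(h(h(cons(cons(b, c), cons(cons(b, c), c)))), a), c)  →  pair(cons(h(cons(cons(b, c), c)), a), c)   [R3 at 1.1.1]
2. pair(cons(h(cons(cons(b, c), c)), a), c)  →  pair(cons(c, a), c)   [R3 at 1.1]

pair(cons(c, a), c)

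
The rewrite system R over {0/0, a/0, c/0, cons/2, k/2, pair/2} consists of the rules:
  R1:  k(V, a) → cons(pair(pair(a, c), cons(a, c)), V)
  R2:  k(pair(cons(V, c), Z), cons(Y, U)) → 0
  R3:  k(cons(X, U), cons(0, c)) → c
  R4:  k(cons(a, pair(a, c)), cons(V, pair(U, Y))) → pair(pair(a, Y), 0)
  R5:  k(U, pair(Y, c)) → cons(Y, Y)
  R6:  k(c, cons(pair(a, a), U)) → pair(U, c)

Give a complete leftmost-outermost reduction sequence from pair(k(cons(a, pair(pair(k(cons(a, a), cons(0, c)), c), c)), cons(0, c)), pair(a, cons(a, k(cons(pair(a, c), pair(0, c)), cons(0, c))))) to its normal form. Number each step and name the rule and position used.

pair(c, pair(a, cons(a, c)))

1. pair(k(cons(a, pair(pair(k(cons(a, a), cons(0, c)), c), c)), cons(0, c)), pair(a, cons(a, k(cons(pair(a, c), pair(0, c)), cons(0, c)))))  →  pair(c, pair(a, cons(a, k(cons(pair(a, c), pair(0, c)), cons(0, c)))))   [R3 at 1]
2. pair(c, pair(a, cons(a, k(cons(pair(a, c), pair(0, c)), cons(0, c)))))  →  pair(c, pair(a, cons(a, c)))   [R3 at 2.2.2]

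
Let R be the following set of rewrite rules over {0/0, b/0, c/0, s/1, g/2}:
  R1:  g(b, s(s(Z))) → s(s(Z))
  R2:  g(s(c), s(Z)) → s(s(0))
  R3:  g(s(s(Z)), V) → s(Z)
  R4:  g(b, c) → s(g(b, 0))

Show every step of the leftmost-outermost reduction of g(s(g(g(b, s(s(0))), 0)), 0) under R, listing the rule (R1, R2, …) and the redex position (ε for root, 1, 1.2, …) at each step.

1. g(s(g(g(b, s(s(0))), 0)), 0)  →  g(s(g(s(s(0)), 0)), 0)   [R1 at 1.1.1]
2. g(s(g(s(s(0)), 0)), 0)  →  g(s(s(0)), 0)   [R3 at 1.1]
3. g(s(s(0)), 0)  →  s(0)   [R3 at ε]

s(0)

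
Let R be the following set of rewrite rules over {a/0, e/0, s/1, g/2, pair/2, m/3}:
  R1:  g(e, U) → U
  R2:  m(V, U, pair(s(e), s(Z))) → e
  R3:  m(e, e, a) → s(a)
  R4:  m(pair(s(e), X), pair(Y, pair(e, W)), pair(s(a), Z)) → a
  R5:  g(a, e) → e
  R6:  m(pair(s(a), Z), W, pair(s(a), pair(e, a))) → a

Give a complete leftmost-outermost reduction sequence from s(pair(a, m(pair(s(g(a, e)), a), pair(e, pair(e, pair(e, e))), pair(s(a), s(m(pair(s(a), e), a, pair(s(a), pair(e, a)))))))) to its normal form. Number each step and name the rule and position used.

s(pair(a, a))

1. s(pair(a, m(pair(s(g(a, e)), a), pair(e, pair(e, pair(e, e))), pair(s(a), s(m(pair(s(a), e), a, pair(s(a), pair(e, a))))))))  →  s(pair(a, m(pair(s(e), a), pair(e, pair(e, pair(e, e))), pair(s(a), s(m(pair(s(a), e), a, pair(s(a), pair(e, a))))))))   [R5 at 1.2.1.1.1]
2. s(pair(a, m(pair(s(e), a), pair(e, pair(e, pair(e, e))), pair(s(a), s(m(pair(s(a), e), a, pair(s(a), pair(e, a))))))))  →  s(pair(a, a))   [R4 at 1.2]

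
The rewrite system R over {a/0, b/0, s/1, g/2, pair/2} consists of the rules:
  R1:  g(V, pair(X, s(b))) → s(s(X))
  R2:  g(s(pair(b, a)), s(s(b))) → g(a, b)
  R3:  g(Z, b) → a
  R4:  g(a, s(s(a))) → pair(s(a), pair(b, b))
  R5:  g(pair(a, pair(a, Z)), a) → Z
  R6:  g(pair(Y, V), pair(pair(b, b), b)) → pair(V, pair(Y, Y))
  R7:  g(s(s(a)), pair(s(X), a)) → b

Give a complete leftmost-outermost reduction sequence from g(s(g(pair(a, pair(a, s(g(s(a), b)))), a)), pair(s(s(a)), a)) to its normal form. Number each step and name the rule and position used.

1. g(s(g(pair(a, pair(a, s(g(s(a), b)))), a)), pair(s(s(a)), a))  →  g(s(s(g(s(a), b))), pair(s(s(a)), a))   [R5 at 1.1]
2. g(s(s(g(s(a), b))), pair(s(s(a)), a))  →  g(s(s(a)), pair(s(s(a)), a))   [R3 at 1.1.1]
3. g(s(s(a)), pair(s(s(a)), a))  →  b   [R7 at ε]

b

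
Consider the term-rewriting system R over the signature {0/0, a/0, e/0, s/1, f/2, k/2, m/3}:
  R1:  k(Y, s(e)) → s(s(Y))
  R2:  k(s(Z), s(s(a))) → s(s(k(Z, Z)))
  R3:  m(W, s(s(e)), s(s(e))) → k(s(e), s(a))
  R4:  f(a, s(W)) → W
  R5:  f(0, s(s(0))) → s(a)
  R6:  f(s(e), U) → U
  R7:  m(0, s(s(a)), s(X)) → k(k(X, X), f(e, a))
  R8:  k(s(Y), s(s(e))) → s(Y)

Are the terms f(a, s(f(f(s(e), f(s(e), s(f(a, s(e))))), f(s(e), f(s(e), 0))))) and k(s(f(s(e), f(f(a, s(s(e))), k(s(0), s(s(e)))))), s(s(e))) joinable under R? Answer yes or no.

no — NF(t₁) = 0, NF(t₂) = s(s(0))

Reduce t₁ = f(a, s(f(f(s(e), f(s(e), s(f(a, s(e))))), f(s(e), f(s(e), 0))))):
1. f(a, s(f(f(s(e), f(s(e), s(f(a, s(e))))), f(s(e), f(s(e), 0)))))  →  f(f(s(e), f(s(e), s(f(a, s(e))))), f(s(e), f(s(e), 0)))   [R4 at ε]
2. f(f(s(e), f(s(e), s(f(a, s(e))))), f(s(e), f(s(e), 0)))  →  f(f(s(e), s(f(a, s(e)))), f(s(e), f(s(e), 0)))   [R6 at 1]
3. f(f(s(e), s(f(a, s(e)))), f(s(e), f(s(e), 0)))  →  f(s(f(a, s(e))), f(s(e), f(s(e), 0)))   [R6 at 1]
4. f(s(f(a, s(e))), f(s(e), f(s(e), 0)))  →  f(s(e), f(s(e), f(s(e), 0)))   [R4 at 1.1]
5. f(s(e), f(s(e), f(s(e), 0)))  →  f(s(e), f(s(e), 0))   [R6 at ε]
6. f(s(e), f(s(e), 0))  →  f(s(e), 0)   [R6 at ε]
7. f(s(e), 0)  →  0   [R6 at ε]

Reduce t₂ = k(s(f(s(e), f(f(a, s(s(e))), k(s(0), s(s(e)))))), s(s(e))):
1. k(s(f(s(e), f(f(a, s(s(e))), k(s(0), s(s(e)))))), s(s(e)))  →  s(f(s(e), f(f(a, s(s(e))), k(s(0), s(s(e))))))   [R8 at ε]
2. s(f(s(e), f(f(a, s(s(e))), k(s(0), s(s(e))))))  →  s(f(f(a, s(s(e))), k(s(0), s(s(e)))))   [R6 at 1]
3. s(f(f(a, s(s(e))), k(s(0), s(s(e)))))  →  s(f(s(e), k(s(0), s(s(e)))))   [R4 at 1.1]
4. s(f(s(e), k(s(0), s(s(e)))))  →  s(k(s(0), s(s(e))))   [R6 at 1]
5. s(k(s(0), s(s(e))))  →  s(s(0))   [R8 at 1]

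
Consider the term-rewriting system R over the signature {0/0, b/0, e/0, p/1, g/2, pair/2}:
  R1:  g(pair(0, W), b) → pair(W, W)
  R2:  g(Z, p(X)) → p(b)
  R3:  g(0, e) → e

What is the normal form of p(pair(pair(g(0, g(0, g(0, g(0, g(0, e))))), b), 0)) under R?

1. p(pair(pair(g(0, g(0, g(0, g(0, g(0, e))))), b), 0))  →  p(pair(pair(g(0, g(0, g(0, g(0, e)))), b), 0))   [R3 at 1.1.1.2.2.2.2]
2. p(pair(pair(g(0, g(0, g(0, g(0, e)))), b), 0))  →  p(pair(pair(g(0, g(0, g(0, e))), b), 0))   [R3 at 1.1.1.2.2.2]
3. p(pair(pair(g(0, g(0, g(0, e))), b), 0))  →  p(pair(pair(g(0, g(0, e)), b), 0))   [R3 at 1.1.1.2.2]
4. p(pair(pair(g(0, g(0, e)), b), 0))  →  p(pair(pair(g(0, e), b), 0))   [R3 at 1.1.1.2]
5. p(pair(pair(g(0, e), b), 0))  →  p(pair(pair(e, b), 0))   [R3 at 1.1.1]

p(pair(pair(e, b), 0))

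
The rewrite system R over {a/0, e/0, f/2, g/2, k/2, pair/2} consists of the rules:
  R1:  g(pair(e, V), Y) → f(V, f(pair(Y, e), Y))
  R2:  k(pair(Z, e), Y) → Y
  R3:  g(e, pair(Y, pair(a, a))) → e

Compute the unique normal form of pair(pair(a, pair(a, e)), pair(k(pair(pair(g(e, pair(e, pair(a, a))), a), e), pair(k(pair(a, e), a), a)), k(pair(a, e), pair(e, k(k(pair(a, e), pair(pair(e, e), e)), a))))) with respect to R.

pair(pair(a, pair(a, e)), pair(pair(a, a), pair(e, a)))

1. pair(pair(a, pair(a, e)), pair(k(pair(pair(g(e, pair(e, pair(a, a))), a), e), pair(k(pair(a, e), a), a)), k(pair(a, e), pair(e, k(k(pair(a, e), pair(pair(e, e), e)), a)))))  →  pair(pair(a, pair(a, e)), pair(pair(k(pair(a, e), a), a), k(pair(a, e), pair(e, k(k(pair(a, e), pair(pair(e, e), e)), a)))))   [R2 at 2.1]
2. pair(pair(a, pair(a, e)), pair(pair(k(pair(a, e), a), a), k(pair(a, e), pair(e, k(k(pair(a, e), pair(pair(e, e), e)), a)))))  →  pair(pair(a, pair(a, e)), pair(pair(a, a), k(pair(a, e), pair(e, k(k(pair(a, e), pair(pair(e, e), e)), a)))))   [R2 at 2.1.1]
3. pair(pair(a, pair(a, e)), pair(pair(a, a), k(pair(a, e), pair(e, k(k(pair(a, e), pair(pair(e, e), e)), a)))))  →  pair(pair(a, pair(a, e)), pair(pair(a, a), pair(e, k(k(pair(a, e), pair(pair(e, e), e)), a))))   [R2 at 2.2]
4. pair(pair(a, pair(a, e)), pair(pair(a, a), pair(e, k(k(pair(a, e), pair(pair(e, e), e)), a))))  →  pair(pair(a, pair(a, e)), pair(pair(a, a), pair(e, k(pair(pair(e, e), e), a))))   [R2 at 2.2.2.1]
5. pair(pair(a, pair(a, e)), pair(pair(a, a), pair(e, k(pair(pair(e, e), e), a))))  →  pair(pair(a, pair(a, e)), pair(pair(a, a), pair(e, a)))   [R2 at 2.2.2]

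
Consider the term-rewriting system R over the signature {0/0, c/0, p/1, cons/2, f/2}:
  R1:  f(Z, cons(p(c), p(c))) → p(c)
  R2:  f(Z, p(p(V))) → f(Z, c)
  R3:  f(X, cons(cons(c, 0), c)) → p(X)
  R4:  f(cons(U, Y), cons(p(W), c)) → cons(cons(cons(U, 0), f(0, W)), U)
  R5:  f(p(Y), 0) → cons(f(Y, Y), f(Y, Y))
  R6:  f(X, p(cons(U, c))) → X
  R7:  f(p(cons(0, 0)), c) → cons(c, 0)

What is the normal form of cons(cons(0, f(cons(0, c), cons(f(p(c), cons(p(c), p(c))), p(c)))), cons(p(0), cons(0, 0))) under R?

1. cons(cons(0, f(cons(0, c), cons(f(p(c), cons(p(c), p(c))), p(c)))), cons(p(0), cons(0, 0)))  →  cons(cons(0, f(cons(0, c), cons(p(c), p(c)))), cons(p(0), cons(0, 0)))   [R1 at 1.2.2.1]
2. cons(cons(0, f(cons(0, c), cons(p(c), p(c)))), cons(p(0), cons(0, 0)))  →  cons(cons(0, p(c)), cons(p(0), cons(0, 0)))   [R1 at 1.2]

cons(cons(0, p(c)), cons(p(0), cons(0, 0)))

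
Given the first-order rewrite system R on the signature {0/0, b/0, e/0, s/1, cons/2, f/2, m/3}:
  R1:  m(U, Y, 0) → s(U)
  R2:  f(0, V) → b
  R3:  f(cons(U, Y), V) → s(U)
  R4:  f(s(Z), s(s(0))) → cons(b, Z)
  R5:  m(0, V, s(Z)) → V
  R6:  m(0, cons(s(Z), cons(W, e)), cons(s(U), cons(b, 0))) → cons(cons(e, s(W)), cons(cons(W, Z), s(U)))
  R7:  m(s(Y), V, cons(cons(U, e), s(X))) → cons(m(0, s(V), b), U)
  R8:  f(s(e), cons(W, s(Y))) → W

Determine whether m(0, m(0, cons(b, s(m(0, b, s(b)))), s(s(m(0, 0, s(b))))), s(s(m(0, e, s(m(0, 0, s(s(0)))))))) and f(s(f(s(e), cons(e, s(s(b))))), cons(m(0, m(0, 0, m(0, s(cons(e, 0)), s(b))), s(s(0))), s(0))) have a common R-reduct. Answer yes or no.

Reduce t₁ = m(0, m(0, cons(b, s(m(0, b, s(b)))), s(s(m(0, 0, s(b))))), s(s(m(0, e, s(m(0, 0, s(s(0)))))))):
1. m(0, m(0, cons(b, s(m(0, b, s(b)))), s(s(m(0, 0, s(b))))), s(s(m(0, e, s(m(0, 0, s(s(0))))))))  →  m(0, cons(b, s(m(0, b, s(b)))), s(s(m(0, 0, s(b)))))   [R5 at ε]
2. m(0, cons(b, s(m(0, b, s(b)))), s(s(m(0, 0, s(b)))))  →  cons(b, s(m(0, b, s(b))))   [R5 at ε]
3. cons(b, s(m(0, b, s(b))))  →  cons(b, s(b))   [R5 at 2.1]

Reduce t₂ = f(s(f(s(e), cons(e, s(s(b))))), cons(m(0, m(0, 0, m(0, s(cons(e, 0)), s(b))), s(s(0))), s(0))):
1. f(s(f(s(e), cons(e, s(s(b))))), cons(m(0, m(0, 0, m(0, s(cons(e, 0)), s(b))), s(s(0))), s(0)))  →  f(s(e), cons(m(0, m(0, 0, m(0, s(cons(e, 0)), s(b))), s(s(0))), s(0)))   [R8 at 1.1]
2. f(s(e), cons(m(0, m(0, 0, m(0, s(cons(e, 0)), s(b))), s(s(0))), s(0)))  →  m(0, m(0, 0, m(0, s(cons(e, 0)), s(b))), s(s(0)))   [R8 at ε]
3. m(0, m(0, 0, m(0, s(cons(e, 0)), s(b))), s(s(0)))  →  m(0, 0, m(0, s(cons(e, 0)), s(b)))   [R5 at ε]
4. m(0, 0, m(0, s(cons(e, 0)), s(b)))  →  m(0, 0, s(cons(e, 0)))   [R5 at 3]
5. m(0, 0, s(cons(e, 0)))  →  0   [R5 at ε]

no — NF(t₁) = cons(b, s(b)), NF(t₂) = 0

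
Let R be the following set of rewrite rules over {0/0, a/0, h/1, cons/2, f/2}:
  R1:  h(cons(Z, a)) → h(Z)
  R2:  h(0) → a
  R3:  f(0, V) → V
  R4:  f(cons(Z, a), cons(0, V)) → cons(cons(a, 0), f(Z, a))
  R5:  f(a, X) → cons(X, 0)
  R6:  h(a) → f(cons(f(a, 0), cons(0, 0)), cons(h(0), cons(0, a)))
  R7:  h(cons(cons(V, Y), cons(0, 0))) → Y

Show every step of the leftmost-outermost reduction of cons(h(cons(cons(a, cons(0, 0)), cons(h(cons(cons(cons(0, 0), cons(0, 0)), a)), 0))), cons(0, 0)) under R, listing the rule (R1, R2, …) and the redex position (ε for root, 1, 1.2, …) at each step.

1. cons(h(cons(cons(a, cons(0, 0)), cons(h(cons(cons(cons(0, 0), cons(0, 0)), a)), 0))), cons(0, 0))  →  cons(h(cons(cons(a, cons(0, 0)), cons(h(cons(cons(0, 0), cons(0, 0))), 0))), cons(0, 0))   [R1 at 1.1.2.1]
2. cons(h(cons(cons(a, cons(0, 0)), cons(h(cons(cons(0, 0), cons(0, 0))), 0))), cons(0, 0))  →  cons(h(cons(cons(a, cons(0, 0)), cons(0, 0))), cons(0, 0))   [R7 at 1.1.2.1]
3. cons(h(cons(cons(a, cons(0, 0)), cons(0, 0))), cons(0, 0))  →  cons(cons(0, 0), cons(0, 0))   [R7 at 1]

cons(cons(0, 0), cons(0, 0))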